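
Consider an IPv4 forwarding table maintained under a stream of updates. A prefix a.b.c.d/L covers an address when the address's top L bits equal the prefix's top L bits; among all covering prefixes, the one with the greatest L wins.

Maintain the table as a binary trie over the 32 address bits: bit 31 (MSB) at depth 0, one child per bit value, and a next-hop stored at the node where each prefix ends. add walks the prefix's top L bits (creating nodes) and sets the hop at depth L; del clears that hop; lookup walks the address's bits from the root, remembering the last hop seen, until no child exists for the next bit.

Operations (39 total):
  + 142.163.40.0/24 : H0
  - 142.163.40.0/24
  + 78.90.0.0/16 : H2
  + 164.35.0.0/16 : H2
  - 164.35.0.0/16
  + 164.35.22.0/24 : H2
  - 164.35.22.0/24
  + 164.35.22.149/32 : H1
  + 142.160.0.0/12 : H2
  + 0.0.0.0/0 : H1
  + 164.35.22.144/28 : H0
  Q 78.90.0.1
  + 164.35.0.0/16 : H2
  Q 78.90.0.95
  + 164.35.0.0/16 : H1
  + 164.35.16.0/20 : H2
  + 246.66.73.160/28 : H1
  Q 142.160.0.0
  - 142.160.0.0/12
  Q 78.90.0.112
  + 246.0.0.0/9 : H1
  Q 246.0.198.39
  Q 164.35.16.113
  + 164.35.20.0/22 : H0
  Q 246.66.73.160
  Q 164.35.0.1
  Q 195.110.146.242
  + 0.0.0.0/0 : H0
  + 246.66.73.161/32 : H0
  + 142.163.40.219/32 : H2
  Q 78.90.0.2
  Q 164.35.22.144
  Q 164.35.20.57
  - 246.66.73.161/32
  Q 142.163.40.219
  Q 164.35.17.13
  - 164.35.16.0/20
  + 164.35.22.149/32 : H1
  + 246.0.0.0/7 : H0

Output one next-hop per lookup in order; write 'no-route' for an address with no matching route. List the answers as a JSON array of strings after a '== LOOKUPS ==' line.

Apply in order:
  add 142.163.40.0/24 -> H0 at depth 24
  - 142.163.40.0/24 clear@24
  add 78.90.0.0/16 -> H2 at depth 16
  add 164.35.0.0/16 -> H2 at depth 16
  - 164.35.0.0/16 clear@16
  add 164.35.22.0/24 -> H2 at depth 24
  - 164.35.22.0/24 clear@24
  add 164.35.22.149/32 -> H1 at depth 32
  add 142.160.0.0/12 -> H2 at depth 12
  add 0.0.0.0/0 -> H1 at depth 0
  add 164.35.22.144/28 -> H0 at depth 28
  lookup 78.90.0.1: bits 0100111001011010 walk d0:H1→d1:-→d2:-→d3:-→d4:-→d5:-→d6:-→d7:-→d8:-→d9:-→d10:-→d11:-→d12:-→d13:-→d14:-→d15:-→d16:H2 -> H2
  add 164.35.0.0/16 -> H2 at depth 16
  lookup 78.90.0.95: bits 0100111001011010 walk d0:H1→d1:-→d2:-→d3:-→d4:-→d5:-→d6:-→d7:-→d8:-→d9:-→d10:-→d11:-→d12:-→d13:-→d14:-→d15:-→d16:H2 -> H2
  add 164.35.0.0/16 -> H1 at depth 16
  add 164.35.16.0/20 -> H2 at depth 20
  add 246.66.73.160/28 -> H1 at depth 28
  lookup 142.160.0.0: bits 10001110101000 walk d0:H1→d1:-→d2:-→d3:-→d4:-→d5:-→d6:-→d7:-→d8:-→d9:-→d10:-→d11:-→d12:H2→d13:-→d14:- -> H2
  - 142.160.0.0/12 clear@12
  lookup 78.90.0.112: bits 0100111001011010 walk d0:H1→d1:-→d2:-→d3:-→d4:-→d5:-→d6:-→d7:-→d8:-→d9:-→d10:-→d11:-→d12:-→d13:-→d14:-→d15:-→d16:H2 -> H2
  add 246.0.0.0/9 -> H1 at depth 9
  lookup 246.0.198.39: bits 111101100 walk d0:H1→d1:-→d2:-→d3:-→d4:-→d5:-→d6:-→d7:-→d8:-→d9:H1 -> H1
  lookup 164.35.16.113: bits 101001000010001100010 walk d0:H1→d1:-→d2:-→d3:-→d4:-→d5:-→d6:-→d7:-→d8:-→d9:-→d10:-→d11:-→d12:-→d13:-→d14:-→d15:-→d16:H1→d17:-→d18:-→d19:-→d20:H2→d21:- -> H2
  add 164.35.20.0/22 -> H0 at depth 22
  lookup 246.66.73.160: bits 1111011001000010010010011010 walk d0:H1→d1:-→d2:-→d3:-→d4:-→d5:-→d6:-→d7:-→d8:-→d9:H1→d10:-→d11:-→d12:-→d13:-→d14:-→d15:-→d16:-→d17:-→d18:-→d19:-→d20:-→d21:-→d22:-→d23:-→d24:-→d25:-→d26:-→d27:-→d28:H1 -> H1
  lookup 164.35.0.1: bits 1010010000100011000 walk d0:H1→d1:-→d2:-→d3:-→d4:-→d5:-→d6:-→d7:-→d8:-→d9:-→d10:-→d11:-→d12:-→d13:-→d14:-→d15:-→d16:H1→d17:-→d18:-→d19:- -> H1
  lookup 195.110.146.242: bits 11 walk d0:H1→d1:-→d2:- -> H1
  add 0.0.0.0/0 -> H0 at depth 0
  add 246.66.73.161/32 -> H0 at depth 32
  add 142.163.40.219/32 -> H2 at depth 32
  lookup 78.90.0.2: bits 0100111001011010 walk d0:H0→d1:-→d2:-→d3:-→d4:-→d5:-→d6:-→d7:-→d8:-→d9:-→d10:-→d11:-→d12:-→d13:-→d14:-→d15:-→d16:H2 -> H2
  lookup 164.35.22.144: bits 10100100001000110001011010010 walk d0:H0→d1:-→d2:-→d3:-→d4:-→d5:-→d6:-→d7:-→d8:-→d9:-→d10:-→d11:-→d12:-→d13:-→d14:-→d15:-→d16:H1→d17:-→d18:-→d19:-→d20:H2→d21:-→d22:H0→d23:-→d24:-→d25:-→d26:-→d27:-→d28:H0→d29:- -> H0
  lookup 164.35.20.57: bits 1010010000100011000101 walk d0:H0→d1:-→d2:-→d3:-→d4:-→d5:-→d6:-→d7:-→d8:-→d9:-→d10:-→d11:-→d12:-→d13:-→d14:-→d15:-→d16:H1→d17:-→d18:-→d19:-→d20:H2→d21:-→d22:H0 -> H0
  - 246.66.73.161/32 clear@32
  lookup 142.163.40.219: bits 10001110101000110010100011011011 walk d0:H0→d1:-→d2:-→d3:-→d4:-→d5:-→d6:-→d7:-→d8:-→d9:-→d10:-→d11:-→d12:-→d13:-→d14:-→d15:-→d16:-→d17:-→d18:-→d19:-→d20:-→d21:-→d22:-→d23:-→d24:-→d25:-→d26:-→d27:-→d28:-→d29:-→d30:-→d31:-→d32:H2 -> H2
  lookup 164.35.17.13: bits 101001000010001100010 walk d0:H0→d1:-→d2:-→d3:-→d4:-→d5:-→d6:-→d7:-→d8:-→d9:-→d10:-→d11:-→d12:-→d13:-→d14:-→d15:-→d16:H1→d17:-→d18:-→d19:-→d20:H2→d21:- -> H2
  - 164.35.16.0/20 clear@20
  add 164.35.22.149/32 -> H1 at depth 32
  add 246.0.0.0/7 -> H0 at depth 7

== LOOKUPS ==
["H2","H2","H2","H2","H1","H2","H1","H1","H1","H2","H0","H0","H2","H2"]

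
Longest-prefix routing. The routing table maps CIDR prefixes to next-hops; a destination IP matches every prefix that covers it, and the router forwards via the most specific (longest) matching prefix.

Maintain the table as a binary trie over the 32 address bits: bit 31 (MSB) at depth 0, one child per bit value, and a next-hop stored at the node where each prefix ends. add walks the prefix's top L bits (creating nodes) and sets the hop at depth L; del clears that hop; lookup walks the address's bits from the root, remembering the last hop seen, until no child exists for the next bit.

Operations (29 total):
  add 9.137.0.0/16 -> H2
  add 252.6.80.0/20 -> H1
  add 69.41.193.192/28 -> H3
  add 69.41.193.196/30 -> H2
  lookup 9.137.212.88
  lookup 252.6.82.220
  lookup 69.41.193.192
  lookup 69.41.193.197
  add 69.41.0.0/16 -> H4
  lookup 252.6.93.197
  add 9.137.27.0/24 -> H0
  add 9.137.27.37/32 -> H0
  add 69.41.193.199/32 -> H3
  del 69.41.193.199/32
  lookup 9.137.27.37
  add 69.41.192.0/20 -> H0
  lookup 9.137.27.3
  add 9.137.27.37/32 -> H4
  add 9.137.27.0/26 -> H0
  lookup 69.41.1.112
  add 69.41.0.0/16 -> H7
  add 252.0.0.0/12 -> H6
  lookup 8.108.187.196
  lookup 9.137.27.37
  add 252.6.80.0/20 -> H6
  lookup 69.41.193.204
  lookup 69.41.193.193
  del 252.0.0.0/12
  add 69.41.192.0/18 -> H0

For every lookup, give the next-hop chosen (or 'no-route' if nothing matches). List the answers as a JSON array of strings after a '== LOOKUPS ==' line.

Apply in order:
  + 9.137.0.0/16 (H2) depth=16
  + 252.6.80.0/20 (H1) depth=20
  + 69.41.193.192/28 (H3) depth=28
  + 69.41.193.196/30 (H2) depth=30
  lookup 9.137.212.88: bits 0000100110001001 walk d0:-→d1:-→d2:-→d3:-→d4:-→d5:-→d6:-→d7:-→d8:-→d9:-→d10:-→d11:-→d12:-→d13:-→d14:-→d15:-→d16:H2 -> H2
  lookup 252.6.82.220: bits 11111100000001100101 walk d0:-→d1:-→d2:-→d3:-→d4:-→d5:-→d6:-→d7:-→d8:-→d9:-→d10:-→d11:-→d12:-→d13:-→d14:-→d15:-→d16:-→d17:-→d18:-→d19:-→d20:H1 -> H1
  lookup 69.41.193.192: bits 01000101001010011100000111000 walk d0:-→d1:-→d2:-→d3:-→d4:-→d5:-→d6:-→d7:-→d8:-→d9:-→d10:-→d11:-→d12:-→d13:-→d14:-→d15:-→d16:-→d17:-→d18:-→d19:-→d20:-→d21:-→d22:-→d23:-→d24:-→d25:-→d26:-→d27:-→d28:H3→d29:- -> H3
  lookup 69.41.193.197: bits 010001010010100111000001110001 walk d0:-→d1:-→d2:-→d3:-→d4:-→d5:-→d6:-→d7:-→d8:-→d9:-→d10:-→d11:-→d12:-→d13:-→d14:-→d15:-→d16:-→d17:-→d18:-→d19:-→d20:-→d21:-→d22:-→d23:-→d24:-→d25:-→d26:-→d27:-→d28:H3→d29:-→d30:H2 -> H2
  + 69.41.0.0/16 (H4) depth=16
  lookup 252.6.93.197: bits 11111100000001100101 walk d0:-→d1:-→d2:-→d3:-→d4:-→d5:-→d6:-→d7:-→d8:-→d9:-→d10:-→d11:-→d12:-→d13:-→d14:-→d15:-→d16:-→d17:-→d18:-→d19:-→d20:H1 -> H1
  + 9.137.27.0/24 (H0) depth=24
  + 9.137.27.37/32 (H0) depth=32
  + 69.41.193.199/32 (H3) depth=32
  - 69.41.193.199/32 clear@32
  lookup 9.137.27.37: bits 00001001100010010001101100100101 walk d0:-→d1:-→d2:-→d3:-→d4:-→d5:-→d6:-→d7:-→d8:-→d9:-→d10:-→d11:-→d12:-→d13:-→d14:-→d15:-→d16:H2→d17:-→d18:-→d19:-→d20:-→d21:-→d22:-→d23:-→d24:H0→d25:-→d26:-→d27:-→d28:-→d29:-→d30:-→d31:-→d32:H0 -> H0
  + 69.41.192.0/20 (H0) depth=20
  lookup 9.137.27.3: bits 00001001100010010001101100 walk d0:-→d1:-→d2:-→d3:-→d4:-→d5:-→d6:-→d7:-→d8:-→d9:-→d10:-→d11:-→d12:-→d13:-→d14:-→d15:-→d16:H2→d17:-→d18:-→d19:-→d20:-→d21:-→d22:-→d23:-→d24:H0→d25:-→d26:- -> H0
  + 9.137.27.37/32 (H4) depth=32
  + 9.137.27.0/26 (H0) depth=26
  lookup 69.41.1.112: bits 0100010100101001 walk d0:-→d1:-→d2:-→d3:-→d4:-→d5:-→d6:-→d7:-→d8:-→d9:-→d10:-→d11:-→d12:-→d13:-→d14:-→d15:-→d16:H4 -> H4
  + 69.41.0.0/16 (H7) depth=16
  + 252.0.0.0/12 (H6) depth=12
  lookup 8.108.187.196: bits 0000100 walk d0:-→d1:-→d2:-→d3:-→d4:-→d5:-→d6:-→d7:- -> no-route
  lookup 9.137.27.37: bits 00001001100010010001101100100101 walk d0:-→d1:-→d2:-→d3:-→d4:-→d5:-→d6:-→d7:-→d8:-→d9:-→d10:-→d11:-→d12:-→d13:-→d14:-→d15:-→d16:H2→d17:-→d18:-→d19:-→d20:-→d21:-→d22:-→d23:-→d24:H0→d25:-→d26:H0→d27:-→d28:-→d29:-→d30:-→d31:-→d32:H4 -> H4
  + 252.6.80.0/20 (H6) depth=20
  lookup 69.41.193.204: bits 0100010100101001110000011100 walk d0:-→d1:-→d2:-→d3:-→d4:-→d5:-→d6:-→d7:-→d8:-→d9:-→d10:-→d11:-→d12:-→d13:-→d14:-→d15:-→d16:H7→d17:-→d18:-→d19:-→d20:H0→d21:-→d22:-→d23:-→d24:-→d25:-→d26:-→d27:-→d28:H3 -> H3
  lookup 69.41.193.193: bits 01000101001010011100000111000 walk d0:-→d1:-→d2:-→d3:-→d4:-→d5:-→d6:-→d7:-→d8:-→d9:-→d10:-→d11:-→d12:-→d13:-→d14:-→d15:-→d16:H7→d17:-→d18:-→d19:-→d20:H0→d21:-→d22:-→d23:-→d24:-→d25:-→d26:-→d27:-→d28:H3→d29:- -> H3
  - 252.0.0.0/12 clear@12
  + 69.41.192.0/18 (H0) depth=18

== LOOKUPS ==
["H2","H1","H3","H2","H1","H0","H0","H4","no-route","H4","H3","H3"]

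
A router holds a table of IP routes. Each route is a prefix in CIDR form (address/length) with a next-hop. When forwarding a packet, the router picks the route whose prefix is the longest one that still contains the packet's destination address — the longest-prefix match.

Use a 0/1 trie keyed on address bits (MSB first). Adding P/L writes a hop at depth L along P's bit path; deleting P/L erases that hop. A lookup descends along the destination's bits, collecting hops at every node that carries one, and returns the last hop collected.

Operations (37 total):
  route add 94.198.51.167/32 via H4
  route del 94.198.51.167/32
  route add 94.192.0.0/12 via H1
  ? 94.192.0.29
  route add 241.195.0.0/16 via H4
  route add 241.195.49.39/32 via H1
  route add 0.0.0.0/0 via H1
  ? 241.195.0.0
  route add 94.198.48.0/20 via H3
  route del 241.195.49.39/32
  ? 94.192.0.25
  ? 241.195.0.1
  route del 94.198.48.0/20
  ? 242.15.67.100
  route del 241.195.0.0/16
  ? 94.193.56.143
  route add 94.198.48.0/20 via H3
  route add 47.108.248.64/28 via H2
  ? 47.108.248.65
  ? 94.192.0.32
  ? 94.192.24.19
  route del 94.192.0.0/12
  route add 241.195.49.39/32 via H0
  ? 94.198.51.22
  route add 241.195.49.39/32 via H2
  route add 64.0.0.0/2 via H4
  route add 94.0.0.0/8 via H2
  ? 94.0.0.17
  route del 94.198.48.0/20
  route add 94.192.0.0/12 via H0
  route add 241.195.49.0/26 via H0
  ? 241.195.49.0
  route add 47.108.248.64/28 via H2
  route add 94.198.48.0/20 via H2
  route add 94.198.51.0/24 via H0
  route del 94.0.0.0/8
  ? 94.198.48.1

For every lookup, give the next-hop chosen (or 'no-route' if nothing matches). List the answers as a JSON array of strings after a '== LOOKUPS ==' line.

Trace:
  add 94.198.51.167/32 -> H4 at depth 32
  del 94.198.51.167/32 (clear depth 32)
  add 94.192.0.0/12 -> H1 at depth 12
  ? 94.192.0.29  path d0:-→d1:-→d2:-→d3:-→d4:-→d5:-→d6:-→d7:-→d8:-→d9:-→d10:-→d11:-→d12:H1→d13:-  best=H1
  add 241.195.0.0/16 -> H4 at depth 16
  add 241.195.49.39/32 -> H1 at depth 32
  add 0.0.0.0/0 -> H1 at depth 0
  ? 241.195.0.0  path d0:H1→d1:-→d2:-→d3:-→d4:-→d5:-→d6:-→d7:-→d8:-→d9:-→d10:-→d11:-→d12:-→d13:-→d14:-→d15:-→d16:H4→d17:-→d18:-  best=H4
  add 94.198.48.0/20 -> H3 at depth 20
  del 241.195.49.39/32 (clear depth 32)
  ? 94.192.0.25  path d0:H1→d1:-→d2:-→d3:-→d4:-→d5:-→d6:-→d7:-→d8:-→d9:-→d10:-→d11:-→d12:H1→d13:-  best=H1
  ? 241.195.0.1  path d0:H1→d1:-→d2:-→d3:-→d4:-→d5:-→d6:-→d7:-→d8:-→d9:-→d10:-→d11:-→d12:-→d13:-→d14:-→d15:-→d16:H4→d17:-→d18:-  best=H4
  del 94.198.48.0/20 (clear depth 20)
  ? 242.15.67.100  path d0:H1→d1:-→d2:-→d3:-→d4:-→d5:-→d6:-  best=H1
  del 241.195.0.0/16 (clear depth 16)
  ? 94.193.56.143  path d0:H1→d1:-→d2:-→d3:-→d4:-→d5:-→d6:-→d7:-→d8:-→d9:-→d10:-→d11:-→d12:H1→d13:-  best=H1
  add 94.198.48.0/20 -> H3 at depth 20
  add 47.108.248.64/28 -> H2 at depth 28
  ? 47.108.248.65  path d0:H1→d1:-→d2:-→d3:-→d4:-→d5:-→d6:-→d7:-→d8:-→d9:-→d10:-→d11:-→d12:-→d13:-→d14:-→d15:-→d16:-→d17:-→d18:-→d19:-→d20:-→d21:-→d22:-→d23:-→d24:-→d25:-→d26:-→d27:-→d28:H2  best=H2
  ? 94.192.0.32  path d0:H1→d1:-→d2:-→d3:-→d4:-→d5:-→d6:-→d7:-→d8:-→d9:-→d10:-→d11:-→d12:H1→d13:-  best=H1
  ? 94.192.24.19  path d0:H1→d1:-→d2:-→d3:-→d4:-→d5:-→d6:-→d7:-→d8:-→d9:-→d10:-→d11:-→d12:H1→d13:-  best=H1
  del 94.192.0.0/12 (clear depth 12)
  add 241.195.49.39/32 -> H0 at depth 32
  ? 94.198.51.22  path d0:H1→d1:-→d2:-→d3:-→d4:-→d5:-→d6:-→d7:-→d8:-→d9:-→d10:-→d11:-→d12:-→d13:-→d14:-→d15:-→d16:-→d17:-→d18:-→d19:-→d20:H3→d21:-→d22:-→d23:-→d24:-  best=H3
  add 241.195.49.39/32 -> H2 at depth 32
  add 64.0.0.0/2 -> H4 at depth 2
  add 94.0.0.0/8 -> H2 at depth 8
  ? 94.0.0.17  path d0:H1→d1:-→d2:H4→d3:-→d4:-→d5:-→d6:-→d7:-→d8:H2  best=H2
  del 94.198.48.0/20 (clear depth 20)
  add 94.192.0.0/12 -> H0 at depth 12
  add 241.195.49.0/26 -> H0 at depth 26
  ? 241.195.49.0  path d0:H1→d1:-→d2:-→d3:-→d4:-→d5:-→d6:-→d7:-→d8:-→d9:-→d10:-→d11:-→d12:-→d13:-→d14:-→d15:-→d16:-→d17:-→d18:-→d19:-→d20:-→d21:-→d22:-→d23:-→d24:-→d25:-→d26:H0  best=H0
  add 47.108.248.64/28 -> H2 at depth 28
  add 94.198.48.0/20 -> H2 at depth 20
  add 94.198.51.0/24 -> H0 at depth 24
  del 94.0.0.0/8 (clear depth 8)
  ? 94.198.48.1  path d0:H1→d1:-→d2:H4→d3:-→d4:-→d5:-→d6:-→d7:-→d8:-→d9:-→d10:-→d11:-→d12:H0→d13:-→d14:-→d15:-→d16:-→d17:-→d18:-→d19:-→d20:H2→d21:-→d22:-  best=H2

== LOOKUPS ==
["H1","H4","H1","H4","H1","H1","H2","H1","H1","H3","H2","H0","H2"]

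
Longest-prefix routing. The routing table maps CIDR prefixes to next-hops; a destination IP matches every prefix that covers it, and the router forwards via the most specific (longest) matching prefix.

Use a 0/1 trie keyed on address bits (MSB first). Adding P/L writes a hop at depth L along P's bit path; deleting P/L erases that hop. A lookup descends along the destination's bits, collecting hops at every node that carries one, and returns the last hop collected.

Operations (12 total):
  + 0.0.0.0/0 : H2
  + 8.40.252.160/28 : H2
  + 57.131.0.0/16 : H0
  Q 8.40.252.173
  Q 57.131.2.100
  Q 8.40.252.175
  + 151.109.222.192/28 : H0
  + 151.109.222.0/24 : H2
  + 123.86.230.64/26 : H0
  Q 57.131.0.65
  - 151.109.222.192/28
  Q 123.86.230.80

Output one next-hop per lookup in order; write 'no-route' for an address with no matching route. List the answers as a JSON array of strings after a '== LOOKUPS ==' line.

Trace:
  + 0.0.0.0/0 (H2) depth=0
  + 8.40.252.160/28 (H2) depth=28
  + 57.131.0.0/16 (H0) depth=16
  Q 8.40.252.173: descend 0000100000101000111111001010 ; hops seen [H2,H2] ; pick H2
  Q 57.131.2.100: descend 0011100110000011 ; hops seen [H2,H0] ; pick H0
  Q 8.40.252.175: descend 0000100000101000111111001010 ; hops seen [H2,H2] ; pick H2
  + 151.109.222.192/28 (H0) depth=28
  + 151.109.222.0/24 (H2) depth=24
  + 123.86.230.64/26 (H0) depth=26
  Q 57.131.0.65: descend 0011100110000011 ; hops seen [H2,H0] ; pick H0
  del 151.109.222.192/28 (clear depth 28)
  Q 123.86.230.80: descend 01111011010101101110011001 ; hops seen [H2,H0] ; pick H0

== LOOKUPS ==
["H2","H0","H2","H0","H0"]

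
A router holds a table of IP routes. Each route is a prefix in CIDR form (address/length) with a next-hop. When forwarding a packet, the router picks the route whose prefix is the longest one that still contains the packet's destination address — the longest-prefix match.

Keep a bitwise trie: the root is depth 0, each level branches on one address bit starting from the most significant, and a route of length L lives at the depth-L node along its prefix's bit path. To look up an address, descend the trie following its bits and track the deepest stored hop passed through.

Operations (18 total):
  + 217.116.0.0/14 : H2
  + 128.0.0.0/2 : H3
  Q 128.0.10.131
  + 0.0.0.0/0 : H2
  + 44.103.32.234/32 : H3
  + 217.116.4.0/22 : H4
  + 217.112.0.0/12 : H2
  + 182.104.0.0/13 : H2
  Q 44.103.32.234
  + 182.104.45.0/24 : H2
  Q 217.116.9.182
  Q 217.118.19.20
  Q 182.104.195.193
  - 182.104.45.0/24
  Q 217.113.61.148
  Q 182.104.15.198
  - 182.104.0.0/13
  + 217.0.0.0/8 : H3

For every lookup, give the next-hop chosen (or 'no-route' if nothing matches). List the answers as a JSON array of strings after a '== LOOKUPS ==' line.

Process each operation:
  + 217.116.0.0/14 (H2) depth=14
  + 128.0.0.0/2 (H3) depth=2
  Q 128.0.10.131: descend 10 ; hops seen [H3] ; pick H3
  + 0.0.0.0/0 (H2) depth=0
  + 44.103.32.234/32 (H3) depth=32
  + 217.116.4.0/22 (H4) depth=22
  + 217.112.0.0/12 (H2) depth=12
  + 182.104.0.0/13 (H2) depth=13
  Q 44.103.32.234: descend 00101100011001110010000011101010 ; hops seen [H2,H3] ; pick H3
  + 182.104.45.0/24 (H2) depth=24
  Q 217.116.9.182: descend 11011001011101000000 ; hops seen [H2,H2,H2] ; pick H2
  Q 217.118.19.20: descend 11011001011101 ; hops seen [H2,H2,H2] ; pick H2
  Q 182.104.195.193: descend 1011011001101000 ; hops seen [H2,H3,H2] ; pick H2
  del 182.104.45.0/24 (clear depth 24)
  Q 217.113.61.148: descend 1101100101110 ; hops seen [H2,H2] ; pick H2
  Q 182.104.15.198: descend 101101100110100000 ; hops seen [H2,H3,H2] ; pick H2
  del 182.104.0.0/13 (clear depth 13)
  + 217.0.0.0/8 (H3) depth=8

== LOOKUPS ==
["H3","H3","H2","H2","H2","H2","H2"]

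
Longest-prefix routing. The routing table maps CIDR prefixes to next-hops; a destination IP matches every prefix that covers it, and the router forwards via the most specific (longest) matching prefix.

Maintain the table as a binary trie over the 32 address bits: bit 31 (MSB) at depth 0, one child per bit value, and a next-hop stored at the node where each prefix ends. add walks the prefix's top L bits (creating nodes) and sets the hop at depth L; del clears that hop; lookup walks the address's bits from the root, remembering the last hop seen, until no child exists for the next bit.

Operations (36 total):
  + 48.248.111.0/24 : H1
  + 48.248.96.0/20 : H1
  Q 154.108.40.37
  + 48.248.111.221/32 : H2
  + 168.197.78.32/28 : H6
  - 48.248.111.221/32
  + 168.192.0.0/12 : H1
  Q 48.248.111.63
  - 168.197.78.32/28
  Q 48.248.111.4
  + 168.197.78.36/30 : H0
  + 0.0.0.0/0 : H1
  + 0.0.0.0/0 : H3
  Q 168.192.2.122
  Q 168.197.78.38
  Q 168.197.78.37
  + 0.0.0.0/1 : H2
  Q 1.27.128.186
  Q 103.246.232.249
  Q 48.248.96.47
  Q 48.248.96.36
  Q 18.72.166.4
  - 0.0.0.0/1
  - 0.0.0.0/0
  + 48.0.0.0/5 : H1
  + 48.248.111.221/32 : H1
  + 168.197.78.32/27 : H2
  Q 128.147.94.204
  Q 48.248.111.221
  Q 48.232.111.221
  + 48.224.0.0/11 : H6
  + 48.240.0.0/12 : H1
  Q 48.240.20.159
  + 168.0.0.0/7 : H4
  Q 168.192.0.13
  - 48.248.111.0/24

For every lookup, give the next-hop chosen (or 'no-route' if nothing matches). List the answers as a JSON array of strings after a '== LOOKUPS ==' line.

Apply in order:
  add 48.248.111.0/24 -> H1 at depth 24
  add 48.248.96.0/20 -> H1 at depth 20
  lookup 154.108.40.37: bits ε walk d0:- -> no-route
  add 48.248.111.221/32 -> H2 at depth 32
  add 168.197.78.32/28 -> H6 at depth 28
  - 48.248.111.221/32 clear@32
  add 168.192.0.0/12 -> H1 at depth 12
  lookup 48.248.111.63: bits 001100001111100001101111 walk d0:-→d1:-→d2:-→d3:-→d4:-→d5:-→d6:-→d7:-→d8:-→d9:-→d10:-→d11:-→d12:-→d13:-→d14:-→d15:-→d16:-→d17:-→d18:-→d19:-→d20:H1→d21:-→d22:-→d23:-→d24:H1 -> H1
  - 168.197.78.32/28 clear@28
  lookup 48.248.111.4: bits 001100001111100001101111 walk d0:-→d1:-→d2:-→d3:-→d4:-→d5:-→d6:-→d7:-→d8:-→d9:-→d10:-→d11:-→d12:-→d13:-→d14:-→d15:-→d16:-→d17:-→d18:-→d19:-→d20:H1→d21:-→d22:-→d23:-→d24:H1 -> H1
  add 168.197.78.36/30 -> H0 at depth 30
  add 0.0.0.0/0 -> H1 at depth 0
  add 0.0.0.0/0 -> H3 at depth 0
  lookup 168.192.2.122: bits 1010100011000 walk d0:H3→d1:-→d2:-→d3:-→d4:-→d5:-→d6:-→d7:-→d8:-→d9:-→d10:-→d11:-→d12:H1→d13:- -> H1
  lookup 168.197.78.38: bits 101010001100010101001110001001 walk d0:H3→d1:-→d2:-→d3:-→d4:-→d5:-→d6:-→d7:-→d8:-→d9:-→d10:-→d11:-→d12:H1→d13:-→d14:-→d15:-→d16:-→d17:-→d18:-→d19:-→d20:-→d21:-→d22:-→d23:-→d24:-→d25:-→d26:-→d27:-→d28:-→d29:-→d30:H0 -> H0
  lookup 168.197.78.37: bits 101010001100010101001110001001 walk d0:H3→d1:-→d2:-→d3:-→d4:-→d5:-→d6:-→d7:-→d8:-→d9:-→d10:-→d11:-→d12:H1→d13:-→d14:-→d15:-→d16:-→d17:-→d18:-→d19:-→d20:-→d21:-→d22:-→d23:-→d24:-→d25:-→d26:-→d27:-→d28:-→d29:-→d30:H0 -> H0
  add 0.0.0.0/1 -> H2 at depth 1
  lookup 1.27.128.186: bits 00 walk d0:H3→d1:H2→d2:- -> H2
  lookup 103.246.232.249: bits 0 walk d0:H3→d1:H2 -> H2
  lookup 48.248.96.47: bits 00110000111110000110 walk d0:H3→d1:H2→d2:-→d3:-→d4:-→d5:-→d6:-→d7:-→d8:-→d9:-→d10:-→d11:-→d12:-→d13:-→d14:-→d15:-→d16:-→d17:-→d18:-→d19:-→d20:H1 -> H1
  lookup 48.248.96.36: bits 00110000111110000110 walk d0:H3→d1:H2→d2:-→d3:-→d4:-→d5:-→d6:-→d7:-→d8:-→d9:-→d10:-→d11:-→d12:-→d13:-→d14:-→d15:-→d16:-→d17:-→d18:-→d19:-→d20:H1 -> H1
  lookup 18.72.166.4: bits 00 walk d0:H3→d1:H2→d2:- -> H2
  - 0.0.0.0/1 clear@1
  - 0.0.0.0/0 clear@0
  add 48.0.0.0/5 -> H1 at depth 5
  add 48.248.111.221/32 -> H1 at depth 32
  add 168.197.78.32/27 -> H2 at depth 27
  lookup 128.147.94.204: bits 10 walk d0:-→d1:-→d2:- -> no-route
  lookup 48.248.111.221: bits 00110000111110000110111111011101 walk d0:-→d1:-→d2:-→d3:-→d4:-→d5:H1→d6:-→d7:-→d8:-→d9:-→d10:-→d11:-→d12:-→d13:-→d14:-→d15:-→d16:-→d17:-→d18:-→d19:-→d20:H1→d21:-→d22:-→d23:-→d24:H1→d25:-→d26:-→d27:-→d28:-→d29:-→d30:-→d31:-→d32:H1 -> H1
  lookup 48.232.111.221: bits 00110000111 walk d0:-→d1:-→d2:-→d3:-→d4:-→d5:H1→d6:-→d7:-→d8:-→d9:-→d10:-→d11:- -> H1
  add 48.224.0.0/11 -> H6 at depth 11
  add 48.240.0.0/12 -> H1 at depth 12
  lookup 48.240.20.159: bits 001100001111 walk d0:-→d1:-→d2:-→d3:-→d4:-→d5:H1→d6:-→d7:-→d8:-→d9:-→d10:-→d11:H6→d12:H1 -> H1
  add 168.0.0.0/7 -> H4 at depth 7
  lookup 168.192.0.13: bits 1010100011000 walk d0:-→d1:-→d2:-→d3:-→d4:-→d5:-→d6:-→d7:H4→d8:-→d9:-→d10:-→d11:-→d12:H1→d13:- -> H1
  - 48.248.111.0/24 clear@24

== LOOKUPS ==
["no-route","H1","H1","H1","H0","H0","H2","H2","H1","H1","H2","no-route","H1","H1","H1","H1"]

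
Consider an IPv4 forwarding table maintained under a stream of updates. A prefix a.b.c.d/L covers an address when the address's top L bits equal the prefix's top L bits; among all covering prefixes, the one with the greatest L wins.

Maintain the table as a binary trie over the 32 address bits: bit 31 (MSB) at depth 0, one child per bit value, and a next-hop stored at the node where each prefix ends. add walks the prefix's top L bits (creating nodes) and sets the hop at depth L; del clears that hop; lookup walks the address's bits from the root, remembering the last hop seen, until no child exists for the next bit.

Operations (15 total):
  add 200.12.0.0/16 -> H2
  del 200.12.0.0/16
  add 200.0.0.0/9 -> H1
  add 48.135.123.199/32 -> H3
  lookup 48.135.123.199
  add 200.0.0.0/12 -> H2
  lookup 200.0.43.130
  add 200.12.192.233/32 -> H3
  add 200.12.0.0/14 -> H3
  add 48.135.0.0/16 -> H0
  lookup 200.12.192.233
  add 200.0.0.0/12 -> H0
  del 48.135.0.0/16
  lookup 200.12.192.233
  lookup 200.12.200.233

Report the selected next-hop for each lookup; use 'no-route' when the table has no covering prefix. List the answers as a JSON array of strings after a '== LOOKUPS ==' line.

Process each operation:
  + 200.12.0.0/16 (H2) depth=16
  del 200.12.0.0/16 (clear depth 16)
  + 200.0.0.0/9 (H1) depth=9
  + 48.135.123.199/32 (H3) depth=32
  ? 48.135.123.199  path d0:-→d1:-→d2:-→d3:-→d4:-→d5:-→d6:-→d7:-→d8:-→d9:-→d10:-→d11:-→d12:-→d13:-→d14:-→d15:-→d16:-→d17:-→d18:-→d19:-→d20:-→d21:-→d22:-→d23:-→d24:-→d25:-→d26:-→d27:-→d28:-→d29:-→d30:-→d31:-→d32:H3  best=H3
  + 200.0.0.0/12 (H2) depth=12
  ? 200.0.43.130  path d0:-→d1:-→d2:-→d3:-→d4:-→d5:-→d6:-→d7:-→d8:-→d9:H1→d10:-→d11:-→d12:H2  best=H2
  + 200.12.192.233/32 (H3) depth=32
  + 200.12.0.0/14 (H3) depth=14
  + 48.135.0.0/16 (H0) depth=16
  ? 200.12.192.233  path d0:-→d1:-→d2:-→d3:-→d4:-→d5:-→d6:-→d7:-→d8:-→d9:H1→d10:-→d11:-→d12:H2→d13:-→d14:H3→d15:-→d16:-→d17:-→d18:-→d19:-→d20:-→d21:-→d22:-→d23:-→d24:-→d25:-→d26:-→d27:-→d28:-→d29:-→d30:-→d31:-→d32:H3  best=H3
  + 200.0.0.0/12 (H0) depth=12
  del 48.135.0.0/16 (clear depth 16)
  ? 200.12.192.233  path d0:-→d1:-→d2:-→d3:-→d4:-→d5:-→d6:-→d7:-→d8:-→d9:H1→d10:-→d11:-→d12:H0→d13:-→d14:H3→d15:-→d16:-→d17:-→d18:-→d19:-→d20:-→d21:-→d22:-→d23:-→d24:-→d25:-→d26:-→d27:-→d28:-→d29:-→d30:-→d31:-→d32:H3  best=H3
  ? 200.12.200.233  path d0:-→d1:-→d2:-→d3:-→d4:-→d5:-→d6:-→d7:-→d8:-→d9:H1→d10:-→d11:-→d12:H0→d13:-→d14:H3→d15:-→d16:-→d17:-→d18:-→d19:-→d20:-  best=H3

== LOOKUPS ==
["H3","H2","H3","H3","H3"]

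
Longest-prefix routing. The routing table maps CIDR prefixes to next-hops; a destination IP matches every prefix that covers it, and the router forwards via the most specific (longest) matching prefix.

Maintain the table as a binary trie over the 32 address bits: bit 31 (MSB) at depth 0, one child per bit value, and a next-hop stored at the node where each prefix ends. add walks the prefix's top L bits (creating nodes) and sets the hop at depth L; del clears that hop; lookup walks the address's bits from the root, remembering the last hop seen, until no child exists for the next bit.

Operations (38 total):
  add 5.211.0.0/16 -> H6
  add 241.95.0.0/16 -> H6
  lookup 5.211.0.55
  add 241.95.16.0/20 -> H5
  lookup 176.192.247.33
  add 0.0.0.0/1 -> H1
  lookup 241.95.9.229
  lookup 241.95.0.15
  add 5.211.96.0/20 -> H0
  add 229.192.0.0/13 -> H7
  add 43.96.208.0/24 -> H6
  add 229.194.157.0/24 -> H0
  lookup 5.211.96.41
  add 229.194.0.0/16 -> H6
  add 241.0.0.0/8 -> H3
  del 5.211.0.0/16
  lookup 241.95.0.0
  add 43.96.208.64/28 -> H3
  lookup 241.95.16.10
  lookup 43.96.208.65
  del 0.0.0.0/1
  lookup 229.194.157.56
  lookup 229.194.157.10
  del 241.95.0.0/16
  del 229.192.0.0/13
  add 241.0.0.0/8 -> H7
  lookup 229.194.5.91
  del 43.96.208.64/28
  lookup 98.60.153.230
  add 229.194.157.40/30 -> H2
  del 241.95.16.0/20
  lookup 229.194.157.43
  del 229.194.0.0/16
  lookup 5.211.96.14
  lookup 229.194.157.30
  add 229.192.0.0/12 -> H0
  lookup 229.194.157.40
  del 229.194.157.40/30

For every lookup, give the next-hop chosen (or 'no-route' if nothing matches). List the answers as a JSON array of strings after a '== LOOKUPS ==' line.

Trace:
  + 5.211.0.0/16 (H6) depth=16
  + 241.95.0.0/16 (H6) depth=16
  ? 5.211.0.55  path d0:-→d1:-→d2:-→d3:-→d4:-→d5:-→d6:-→d7:-→d8:-→d9:-→d10:-→d11:-→d12:-→d13:-→d14:-→d15:-→d16:H6  best=H6
  + 241.95.16.0/20 (H5) depth=20
  ? 176.192.247.33  path d0:-→d1:-  best=no-route
  + 0.0.0.0/1 (H1) depth=1
  ? 241.95.9.229  path d0:-→d1:-→d2:-→d3:-→d4:-→d5:-→d6:-→d7:-→d8:-→d9:-→d10:-→d11:-→d12:-→d13:-→d14:-→d15:-→d16:H6→d17:-→d18:-→d19:-  best=H6
  ? 241.95.0.15  path d0:-→d1:-→d2:-→d3:-→d4:-→d5:-→d6:-→d7:-→d8:-→d9:-→d10:-→d11:-→d12:-→d13:-→d14:-→d15:-→d16:H6→d17:-→d18:-→d19:-  best=H6
  + 5.211.96.0/20 (H0) depth=20
  + 229.192.0.0/13 (H7) depth=13
  + 43.96.208.0/24 (H6) depth=24
  + 229.194.157.0/24 (H0) depth=24
  ? 5.211.96.41  path d0:-→d1:H1→d2:-→d3:-→d4:-→d5:-→d6:-→d7:-→d8:-→d9:-→d10:-→d11:-→d12:-→d13:-→d14:-→d15:-→d16:H6→d17:-→d18:-→d19:-→d20:H0  best=H0
  + 229.194.0.0/16 (H6) depth=16
  + 241.0.0.0/8 (H3) depth=8
  - 5.211.0.0/16 clear@16
  ? 241.95.0.0  path d0:-→d1:-→d2:-→d3:-→d4:-→d5:-→d6:-→d7:-→d8:H3→d9:-→d10:-→d11:-→d12:-→d13:-→d14:-→d15:-→d16:H6→d17:-→d18:-→d19:-  best=H6
  + 43.96.208.64/28 (H3) depth=28
  ? 241.95.16.10  path d0:-→d1:-→d2:-→d3:-→d4:-→d5:-→d6:-→d7:-→d8:H3→d9:-→d10:-→d11:-→d12:-→d13:-→d14:-→d15:-→d16:H6→d17:-→d18:-→d19:-→d20:H5  best=H5
  ? 43.96.208.65  path d0:-→d1:H1→d2:-→d3:-→d4:-→d5:-→d6:-→d7:-→d8:-→d9:-→d10:-→d11:-→d12:-→d13:-→d14:-→d15:-→d16:-→d17:-→d18:-→d19:-→d20:-→d21:-→d22:-→d23:-→d24:H6→d25:-→d26:-→d27:-→d28:H3  best=H3
  - 0.0.0.0/1 clear@1
  ? 229.194.157.56  path d0:-→d1:-→d2:-→d3:-→d4:-→d5:-→d6:-→d7:-→d8:-→d9:-→d10:-→d11:-→d12:-→d13:H7→d14:-→d15:-→d16:H6→d17:-→d18:-→d19:-→d20:-→d21:-→d22:-→d23:-→d24:H0  best=H0
  ? 229.194.157.10  path d0:-→d1:-→d2:-→d3:-→d4:-→d5:-→d6:-→d7:-→d8:-→d9:-→d10:-→d11:-→d12:-→d13:H7→d14:-→d15:-→d16:H6→d17:-→d18:-→d19:-→d20:-→d21:-→d22:-→d23:-→d24:H0  best=H0
  - 241.95.0.0/16 clear@16
  - 229.192.0.0/13 clear@13
  + 241.0.0.0/8 (H7) depth=8
  ? 229.194.5.91  path d0:-→d1:-→d2:-→d3:-→d4:-→d5:-→d6:-→d7:-→d8:-→d9:-→d10:-→d11:-→d12:-→d13:-→d14:-→d15:-→d16:H6  best=H6
  - 43.96.208.64/28 clear@28
  ? 98.60.153.230  path d0:-→d1:-  best=no-route
  + 229.194.157.40/30 (H2) depth=30
  - 241.95.16.0/20 clear@20
  ? 229.194.157.43  path d0:-→d1:-→d2:-→d3:-→d4:-→d5:-→d6:-→d7:-→d8:-→d9:-→d10:-→d11:-→d12:-→d13:-→d14:-→d15:-→d16:H6→d17:-→d18:-→d19:-→d20:-→d21:-→d22:-→d23:-→d24:H0→d25:-→d26:-→d27:-→d28:-→d29:-→d30:H2  best=H2
  - 229.194.0.0/16 clear@16
  ? 5.211.96.14  path d0:-→d1:-→d2:-→d3:-→d4:-→d5:-→d6:-→d7:-→d8:-→d9:-→d10:-→d11:-→d12:-→d13:-→d14:-→d15:-→d16:-→d17:-→d18:-→d19:-→d20:H0  best=H0
  ? 229.194.157.30  path d0:-→d1:-→d2:-→d3:-→d4:-→d5:-→d6:-→d7:-→d8:-→d9:-→d10:-→d11:-→d12:-→d13:-→d14:-→d15:-→d16:-→d17:-→d18:-→d19:-→d20:-→d21:-→d22:-→d23:-→d24:H0→d25:-→d26:-  best=H0
  + 229.192.0.0/12 (H0) depth=12
  ? 229.194.157.40  path d0:-→d1:-→d2:-→d3:-→d4:-→d5:-→d6:-→d7:-→d8:-→d9:-→d10:-→d11:-→d12:H0→d13:-→d14:-→d15:-→d16:-→d17:-→d18:-→d19:-→d20:-→d21:-→d22:-→d23:-→d24:H0→d25:-→d26:-→d27:-→d28:-→d29:-→d30:H2  best=H2
  - 229.194.157.40/30 clear@30

== LOOKUPS ==
["H6","no-route","H6","H6","H0","H6","H5","H3","H0","H0","H6","no-route","H2","H0","H0","H2"]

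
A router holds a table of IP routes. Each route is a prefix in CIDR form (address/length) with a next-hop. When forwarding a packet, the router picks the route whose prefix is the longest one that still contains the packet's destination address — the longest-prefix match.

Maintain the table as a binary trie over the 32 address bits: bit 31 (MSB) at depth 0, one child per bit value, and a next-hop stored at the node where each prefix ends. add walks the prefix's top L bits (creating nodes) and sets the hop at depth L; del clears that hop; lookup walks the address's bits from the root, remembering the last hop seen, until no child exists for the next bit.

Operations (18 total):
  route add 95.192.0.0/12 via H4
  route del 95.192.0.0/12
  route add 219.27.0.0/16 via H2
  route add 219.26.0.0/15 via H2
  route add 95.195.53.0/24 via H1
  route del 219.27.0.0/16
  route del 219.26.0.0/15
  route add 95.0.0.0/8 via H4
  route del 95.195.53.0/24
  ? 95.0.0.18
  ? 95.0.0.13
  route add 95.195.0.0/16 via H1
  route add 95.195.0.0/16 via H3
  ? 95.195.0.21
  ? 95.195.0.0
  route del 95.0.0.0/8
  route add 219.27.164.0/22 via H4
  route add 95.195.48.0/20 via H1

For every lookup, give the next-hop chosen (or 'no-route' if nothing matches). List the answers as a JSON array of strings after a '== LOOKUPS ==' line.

Trace:
  add 95.192.0.0/12 -> H4 at depth 12
  del 95.192.0.0/12 (clear depth 12)
  add 219.27.0.0/16 -> H2 at depth 16
  add 219.26.0.0/15 -> H2 at depth 15
  add 95.195.53.0/24 -> H1 at depth 24
  del 219.27.0.0/16 (clear depth 16)
  del 219.26.0.0/15 (clear depth 15)
  add 95.0.0.0/8 -> H4 at depth 8
  del 95.195.53.0/24 (clear depth 24)
  lookup 95.0.0.18: bits 01011111 walk d0:-→d1:-→d2:-→d3:-→d4:-→d5:-→d6:-→d7:-→d8:H4 -> H4
  lookup 95.0.0.13: bits 01011111 walk d0:-→d1:-→d2:-→d3:-→d4:-→d5:-→d6:-→d7:-→d8:H4 -> H4
  add 95.195.0.0/16 -> H1 at depth 16
  add 95.195.0.0/16 -> H3 at depth 16
  lookup 95.195.0.21: bits 010111111100001100 walk d0:-→d1:-→d2:-→d3:-→d4:-→d5:-→d6:-→d7:-→d8:H4→d9:-→d10:-→d11:-→d12:-→d13:-→d14:-→d15:-→d16:H3→d17:-→d18:- -> H3
  lookup 95.195.0.0: bits 010111111100001100 walk d0:-→d1:-→d2:-→d3:-→d4:-→d5:-→d6:-→d7:-→d8:H4→d9:-→d10:-→d11:-→d12:-→d13:-→d14:-→d15:-→d16:H3→d17:-→d18:- -> H3
  del 95.0.0.0/8 (clear depth 8)
  add 219.27.164.0/22 -> H4 at depth 22
  add 95.195.48.0/20 -> H1 at depth 20

== LOOKUPS ==
["H4","H4","H3","H3"]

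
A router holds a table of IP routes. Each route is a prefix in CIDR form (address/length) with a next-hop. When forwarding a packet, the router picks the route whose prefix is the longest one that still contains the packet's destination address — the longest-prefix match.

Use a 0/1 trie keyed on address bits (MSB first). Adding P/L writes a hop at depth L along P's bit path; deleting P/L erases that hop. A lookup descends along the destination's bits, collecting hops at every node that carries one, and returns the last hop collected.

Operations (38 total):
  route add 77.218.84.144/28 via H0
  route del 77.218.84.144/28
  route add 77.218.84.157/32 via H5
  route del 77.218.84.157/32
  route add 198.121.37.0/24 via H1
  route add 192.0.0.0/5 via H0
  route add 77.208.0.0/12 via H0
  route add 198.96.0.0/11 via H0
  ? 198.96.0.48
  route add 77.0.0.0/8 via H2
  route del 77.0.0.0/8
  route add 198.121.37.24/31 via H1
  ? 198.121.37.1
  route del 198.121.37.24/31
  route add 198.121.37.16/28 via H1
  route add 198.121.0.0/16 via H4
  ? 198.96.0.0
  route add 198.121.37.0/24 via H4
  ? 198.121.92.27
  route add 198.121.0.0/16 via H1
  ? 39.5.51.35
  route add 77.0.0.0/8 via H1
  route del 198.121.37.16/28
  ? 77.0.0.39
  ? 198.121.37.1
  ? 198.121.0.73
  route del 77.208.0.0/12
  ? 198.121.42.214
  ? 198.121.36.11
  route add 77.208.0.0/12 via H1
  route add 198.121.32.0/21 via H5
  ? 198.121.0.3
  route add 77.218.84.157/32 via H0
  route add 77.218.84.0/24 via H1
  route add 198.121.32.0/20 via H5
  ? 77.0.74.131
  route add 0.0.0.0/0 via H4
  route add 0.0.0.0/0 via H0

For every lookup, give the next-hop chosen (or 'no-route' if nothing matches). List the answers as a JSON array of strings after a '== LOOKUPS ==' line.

Trace:
  + 77.218.84.144/28 (H0) depth=28
  del 77.218.84.144/28 (clear depth 28)
  + 77.218.84.157/32 (H5) depth=32
  del 77.218.84.157/32 (clear depth 32)
  + 198.121.37.0/24 (H1) depth=24
  + 192.0.0.0/5 (H0) depth=5
  + 77.208.0.0/12 (H0) depth=12
  + 198.96.0.0/11 (H0) depth=11
  ? 198.96.0.48  path d0:-→d1:-→d2:-→d3:-→d4:-→d5:H0→d6:-→d7:-→d8:-→d9:-→d10:-→d11:H0  best=H0
  + 77.0.0.0/8 (H2) depth=8
  del 77.0.0.0/8 (clear depth 8)
  + 198.121.37.24/31 (H1) depth=31
  ? 198.121.37.1  path d0:-→d1:-→d2:-→d3:-→d4:-→d5:H0→d6:-→d7:-→d8:-→d9:-→d10:-→d11:H0→d12:-→d13:-→d14:-→d15:-→d16:-→d17:-→d18:-→d19:-→d20:-→d21:-→d22:-→d23:-→d24:H1→d25:-→d26:-→d27:-  best=H1
  del 198.121.37.24/31 (clear depth 31)
  + 198.121.37.16/28 (H1) depth=28
  + 198.121.0.0/16 (H4) depth=16
  ? 198.96.0.0  path d0:-→d1:-→d2:-→d3:-→d4:-→d5:H0→d6:-→d7:-→d8:-→d9:-→d10:-→d11:H0  best=H0
  + 198.121.37.0/24 (H4) depth=24
  ? 198.121.92.27  path d0:-→d1:-→d2:-→d3:-→d4:-→d5:H0→d6:-→d7:-→d8:-→d9:-→d10:-→d11:H0→d12:-→d13:-→d14:-→d15:-→d16:H4→d17:-  best=H4
  + 198.121.0.0/16 (H1) depth=16
  ? 39.5.51.35  path d0:-→d1:-  best=no-route
  + 77.0.0.0/8 (H1) depth=8
  del 198.121.37.16/28 (clear depth 28)
  ? 77.0.0.39  path d0:-→d1:-→d2:-→d3:-→d4:-→d5:-→d6:-→d7:-→d8:H1  best=H1
  ? 198.121.37.1  path d0:-→d1:-→d2:-→d3:-→d4:-→d5:H0→d6:-→d7:-→d8:-→d9:-→d10:-→d11:H0→d12:-→d13:-→d14:-→d15:-→d16:H1→d17:-→d18:-→d19:-→d20:-→d21:-→d22:-→d23:-→d24:H4→d25:-→d26:-→d27:-  best=H4
  ? 198.121.0.73  path d0:-→d1:-→d2:-→d3:-→d4:-→d5:H0→d6:-→d7:-→d8:-→d9:-→d10:-→d11:H0→d12:-→d13:-→d14:-→d15:-→d16:H1→d17:-→d18:-  best=H1
  del 77.208.0.0/12 (clear depth 12)
  ? 198.121.42.214  path d0:-→d1:-→d2:-→d3:-→d4:-→d5:H0→d6:-→d7:-→d8:-→d9:-→d10:-→d11:H0→d12:-→d13:-→d14:-→d15:-→d16:H1→d17:-→d18:-→d19:-→d20:-  best=H1
  ? 198.121.36.11  path d0:-→d1:-→d2:-→d3:-→d4:-→d5:H0→d6:-→d7:-→d8:-→d9:-→d10:-→d11:H0→d12:-→d13:-→d14:-→d15:-→d16:H1→d17:-→d18:-→d19:-→d20:-→d21:-→d22:-→d23:-  best=H1
  + 77.208.0.0/12 (H1) depth=12
  + 198.121.32.0/21 (H5) depth=21
  ? 198.121.0.3  path d0:-→d1:-→d2:-→d3:-→d4:-→d5:H0→d6:-→d7:-→d8:-→d9:-→d10:-→d11:H0→d12:-→d13:-→d14:-→d15:-→d16:H1→d17:-→d18:-  best=H1
  + 77.218.84.157/32 (H0) depth=32
  + 77.218.84.0/24 (H1) depth=24
  + 198.121.32.0/20 (H5) depth=20
  ? 77.0.74.131  path d0:-→d1:-→d2:-→d3:-→d4:-→d5:-→d6:-→d7:-→d8:H1  best=H1
  + 0.0.0.0/0 (H4) depth=0
  + 0.0.0.0/0 (H0) depth=0

== LOOKUPS ==
["H0","H1","H0","H4","no-route","H1","H4","H1","H1","H1","H1","H1"]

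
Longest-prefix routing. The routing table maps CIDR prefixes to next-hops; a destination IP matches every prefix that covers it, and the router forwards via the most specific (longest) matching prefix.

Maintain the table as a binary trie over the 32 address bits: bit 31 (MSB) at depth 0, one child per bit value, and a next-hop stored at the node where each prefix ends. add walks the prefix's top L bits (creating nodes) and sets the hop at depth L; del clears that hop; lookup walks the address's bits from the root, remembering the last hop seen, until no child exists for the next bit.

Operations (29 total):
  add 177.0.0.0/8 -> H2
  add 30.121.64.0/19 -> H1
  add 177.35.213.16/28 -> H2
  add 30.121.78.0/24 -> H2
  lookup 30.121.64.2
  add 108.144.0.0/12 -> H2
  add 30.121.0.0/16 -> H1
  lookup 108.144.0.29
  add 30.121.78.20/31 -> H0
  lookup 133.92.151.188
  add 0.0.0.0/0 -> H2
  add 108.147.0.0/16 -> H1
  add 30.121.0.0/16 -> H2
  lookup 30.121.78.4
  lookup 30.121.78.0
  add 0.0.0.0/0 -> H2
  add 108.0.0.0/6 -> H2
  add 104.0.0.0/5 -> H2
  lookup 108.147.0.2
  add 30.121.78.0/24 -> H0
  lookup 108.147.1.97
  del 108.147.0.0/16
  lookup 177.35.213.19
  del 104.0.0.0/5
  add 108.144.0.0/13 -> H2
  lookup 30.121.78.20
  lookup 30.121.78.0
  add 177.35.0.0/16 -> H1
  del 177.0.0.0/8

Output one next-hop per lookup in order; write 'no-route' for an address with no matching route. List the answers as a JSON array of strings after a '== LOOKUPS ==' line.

Process each operation:
  add 177.0.0.0/8 -> H2 at depth 8
  add 30.121.64.0/19 -> H1 at depth 19
  add 177.35.213.16/28 -> H2 at depth 28
  add 30.121.78.0/24 -> H2 at depth 24
  ? 30.121.64.2  path d0:-→d1:-→d2:-→d3:-→d4:-→d5:-→d6:-→d7:-→d8:-→d9:-→d10:-→d11:-→d12:-→d13:-→d14:-→d15:-→d16:-→d17:-→d18:-→d19:H1→d20:-  best=H1
  add 108.144.0.0/12 -> H2 at depth 12
  add 30.121.0.0/16 -> H1 at depth 16
  ? 108.144.0.29  path d0:-→d1:-→d2:-→d3:-→d4:-→d5:-→d6:-→d7:-→d8:-→d9:-→d10:-→d11:-→d12:H2  best=H2
  add 30.121.78.20/31 -> H0 at depth 31
  ? 133.92.151.188  path d0:-→d1:-→d2:-  best=no-route
  add 0.0.0.0/0 -> H2 at depth 0
  add 108.147.0.0/16 -> H1 at depth 16
  add 30.121.0.0/16 -> H2 at depth 16
  ? 30.121.78.4  path d0:H2→d1:-→d2:-→d3:-→d4:-→d5:-→d6:-→d7:-→d8:-→d9:-→d10:-→d11:-→d12:-→d13:-→d14:-→d15:-→d16:H2→d17:-→d18:-→d19:H1→d20:-→d21:-→d22:-→d23:-→d24:H2→d25:-→d26:-→d27:-  best=H2
  ? 30.121.78.0  path d0:H2→d1:-→d2:-→d3:-→d4:-→d5:-→d6:-→d7:-→d8:-→d9:-→d10:-→d11:-→d12:-→d13:-→d14:-→d15:-→d16:H2→d17:-→d18:-→d19:H1→d20:-→d21:-→d22:-→d23:-→d24:H2→d25:-→d26:-→d27:-  best=H2
  add 0.0.0.0/0 -> H2 at depth 0
  add 108.0.0.0/6 -> H2 at depth 6
  add 104.0.0.0/5 -> H2 at depth 5
  ? 108.147.0.2  path d0:H2→d1:-→d2:-→d3:-→d4:-→d5:H2→d6:H2→d7:-→d8:-→d9:-→d10:-→d11:-→d12:H2→d13:-→d14:-→d15:-→d16:H1  best=H1
  add 30.121.78.0/24 -> H0 at depth 24
  ? 108.147.1.97  path d0:H2→d1:-→d2:-→d3:-→d4:-→d5:H2→d6:H2→d7:-→d8:-→d9:-→d10:-→d11:-→d12:H2→d13:-→d14:-→d15:-→d16:H1  best=H1
  del 108.147.0.0/16 (clear depth 16)
  ? 177.35.213.19  path d0:H2→d1:-→d2:-→d3:-→d4:-→d5:-→d6:-→d7:-→d8:H2→d9:-→d10:-→d11:-→d12:-→d13:-→d14:-→d15:-→d16:-→d17:-→d18:-→d19:-→d20:-→d21:-→d22:-→d23:-→d24:-→d25:-→d26:-→d27:-→d28:H2  best=H2
  del 104.0.0.0/5 (clear depth 5)
  add 108.144.0.0/13 -> H2 at depth 13
  ? 30.121.78.20  path d0:H2→d1:-→d2:-→d3:-→d4:-→d5:-→d6:-→d7:-→d8:-→d9:-→d10:-→d11:-→d12:-→d13:-→d14:-→d15:-→d16:H2→d17:-→d18:-→d19:H1→d20:-→d21:-→d22:-→d23:-→d24:H0→d25:-→d26:-→d27:-→d28:-→d29:-→d30:-→d31:H0  best=H0
  ? 30.121.78.0  path d0:H2→d1:-→d2:-→d3:-→d4:-→d5:-→d6:-→d7:-→d8:-→d9:-→d10:-→d11:-→d12:-→d13:-→d14:-→d15:-→d16:H2→d17:-→d18:-→d19:H1→d20:-→d21:-→d22:-→d23:-→d24:H0→d25:-→d26:-→d27:-  best=H0
  add 177.35.0.0/16 -> H1 at depth 16
  del 177.0.0.0/8 (clear depth 8)

== LOOKUPS ==
["H1","H2","no-route","H2","H2","H1","H1","H2","H0","H0"]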